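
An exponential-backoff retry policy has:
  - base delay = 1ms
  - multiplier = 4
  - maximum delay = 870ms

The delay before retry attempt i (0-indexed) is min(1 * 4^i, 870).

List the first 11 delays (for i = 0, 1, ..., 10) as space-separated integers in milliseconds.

Answer: 1 4 16 64 256 870 870 870 870 870 870

Derivation:
Computing each delay:
  i=0: min(1*4^0, 870) = 1
  i=1: min(1*4^1, 870) = 4
  i=2: min(1*4^2, 870) = 16
  i=3: min(1*4^3, 870) = 64
  i=4: min(1*4^4, 870) = 256
  i=5: min(1*4^5, 870) = 870
  i=6: min(1*4^6, 870) = 870
  i=7: min(1*4^7, 870) = 870
  i=8: min(1*4^8, 870) = 870
  i=9: min(1*4^9, 870) = 870
  i=10: min(1*4^10, 870) = 870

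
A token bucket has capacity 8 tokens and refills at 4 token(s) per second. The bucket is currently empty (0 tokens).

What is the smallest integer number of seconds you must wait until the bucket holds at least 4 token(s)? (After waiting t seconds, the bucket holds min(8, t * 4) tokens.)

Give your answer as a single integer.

Answer: 1

Derivation:
Need t * 4 >= 4, so t >= 4/4.
Smallest integer t = ceil(4/4) = 1.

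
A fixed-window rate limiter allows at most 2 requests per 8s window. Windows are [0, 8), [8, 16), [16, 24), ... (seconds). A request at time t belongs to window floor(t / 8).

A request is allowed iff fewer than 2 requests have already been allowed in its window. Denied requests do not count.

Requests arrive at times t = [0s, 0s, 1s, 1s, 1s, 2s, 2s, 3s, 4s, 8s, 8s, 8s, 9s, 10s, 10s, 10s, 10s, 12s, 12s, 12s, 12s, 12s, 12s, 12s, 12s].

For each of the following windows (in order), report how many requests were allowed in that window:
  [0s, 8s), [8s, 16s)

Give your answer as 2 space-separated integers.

Processing requests:
  req#1 t=0s (window 0): ALLOW
  req#2 t=0s (window 0): ALLOW
  req#3 t=1s (window 0): DENY
  req#4 t=1s (window 0): DENY
  req#5 t=1s (window 0): DENY
  req#6 t=2s (window 0): DENY
  req#7 t=2s (window 0): DENY
  req#8 t=3s (window 0): DENY
  req#9 t=4s (window 0): DENY
  req#10 t=8s (window 1): ALLOW
  req#11 t=8s (window 1): ALLOW
  req#12 t=8s (window 1): DENY
  req#13 t=9s (window 1): DENY
  req#14 t=10s (window 1): DENY
  req#15 t=10s (window 1): DENY
  req#16 t=10s (window 1): DENY
  req#17 t=10s (window 1): DENY
  req#18 t=12s (window 1): DENY
  req#19 t=12s (window 1): DENY
  req#20 t=12s (window 1): DENY
  req#21 t=12s (window 1): DENY
  req#22 t=12s (window 1): DENY
  req#23 t=12s (window 1): DENY
  req#24 t=12s (window 1): DENY
  req#25 t=12s (window 1): DENY

Allowed counts by window: 2 2

Answer: 2 2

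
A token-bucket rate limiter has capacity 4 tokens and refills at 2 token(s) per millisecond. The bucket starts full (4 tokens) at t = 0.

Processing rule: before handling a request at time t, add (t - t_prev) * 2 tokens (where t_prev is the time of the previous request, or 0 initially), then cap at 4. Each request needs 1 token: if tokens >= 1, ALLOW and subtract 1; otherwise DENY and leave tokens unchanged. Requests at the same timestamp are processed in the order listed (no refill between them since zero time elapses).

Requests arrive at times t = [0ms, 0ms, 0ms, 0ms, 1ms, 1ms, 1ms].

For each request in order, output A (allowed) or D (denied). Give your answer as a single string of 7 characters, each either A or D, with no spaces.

Answer: AAAAAAD

Derivation:
Simulating step by step:
  req#1 t=0ms: ALLOW
  req#2 t=0ms: ALLOW
  req#3 t=0ms: ALLOW
  req#4 t=0ms: ALLOW
  req#5 t=1ms: ALLOW
  req#6 t=1ms: ALLOW
  req#7 t=1ms: DENY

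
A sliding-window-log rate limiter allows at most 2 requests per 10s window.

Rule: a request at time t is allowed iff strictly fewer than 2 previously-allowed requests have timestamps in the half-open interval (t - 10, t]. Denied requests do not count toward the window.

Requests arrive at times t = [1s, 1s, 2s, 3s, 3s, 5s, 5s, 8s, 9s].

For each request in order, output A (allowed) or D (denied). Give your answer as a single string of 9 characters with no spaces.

Tracking allowed requests in the window:
  req#1 t=1s: ALLOW
  req#2 t=1s: ALLOW
  req#3 t=2s: DENY
  req#4 t=3s: DENY
  req#5 t=3s: DENY
  req#6 t=5s: DENY
  req#7 t=5s: DENY
  req#8 t=8s: DENY
  req#9 t=9s: DENY

Answer: AADDDDDDD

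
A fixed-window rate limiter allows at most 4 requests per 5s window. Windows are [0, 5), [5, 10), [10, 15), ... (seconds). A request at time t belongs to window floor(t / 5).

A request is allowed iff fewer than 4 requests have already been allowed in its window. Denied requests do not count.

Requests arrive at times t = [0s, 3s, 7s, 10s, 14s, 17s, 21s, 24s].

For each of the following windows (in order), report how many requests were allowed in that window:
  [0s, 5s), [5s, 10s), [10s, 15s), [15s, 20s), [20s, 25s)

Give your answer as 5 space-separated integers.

Processing requests:
  req#1 t=0s (window 0): ALLOW
  req#2 t=3s (window 0): ALLOW
  req#3 t=7s (window 1): ALLOW
  req#4 t=10s (window 2): ALLOW
  req#5 t=14s (window 2): ALLOW
  req#6 t=17s (window 3): ALLOW
  req#7 t=21s (window 4): ALLOW
  req#8 t=24s (window 4): ALLOW

Allowed counts by window: 2 1 2 1 2

Answer: 2 1 2 1 2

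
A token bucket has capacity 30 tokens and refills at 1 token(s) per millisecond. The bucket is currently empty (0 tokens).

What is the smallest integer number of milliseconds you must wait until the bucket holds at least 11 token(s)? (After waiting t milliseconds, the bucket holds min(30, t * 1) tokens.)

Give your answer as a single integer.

Need t * 1 >= 11, so t >= 11/1.
Smallest integer t = ceil(11/1) = 11.

Answer: 11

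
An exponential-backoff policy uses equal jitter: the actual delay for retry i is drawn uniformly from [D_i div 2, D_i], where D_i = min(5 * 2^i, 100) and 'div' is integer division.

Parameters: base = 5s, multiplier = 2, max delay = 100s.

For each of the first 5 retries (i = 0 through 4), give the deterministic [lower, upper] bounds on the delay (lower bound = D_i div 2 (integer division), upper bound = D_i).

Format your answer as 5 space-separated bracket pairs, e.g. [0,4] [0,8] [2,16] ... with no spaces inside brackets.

Computing bounds per retry:
  i=0: D_i=min(5*2^0,100)=5, bounds=[2,5]
  i=1: D_i=min(5*2^1,100)=10, bounds=[5,10]
  i=2: D_i=min(5*2^2,100)=20, bounds=[10,20]
  i=3: D_i=min(5*2^3,100)=40, bounds=[20,40]
  i=4: D_i=min(5*2^4,100)=80, bounds=[40,80]

Answer: [2,5] [5,10] [10,20] [20,40] [40,80]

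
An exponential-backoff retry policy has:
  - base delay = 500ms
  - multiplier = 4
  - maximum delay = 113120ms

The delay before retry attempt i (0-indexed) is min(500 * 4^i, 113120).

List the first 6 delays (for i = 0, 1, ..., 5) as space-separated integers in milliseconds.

Answer: 500 2000 8000 32000 113120 113120

Derivation:
Computing each delay:
  i=0: min(500*4^0, 113120) = 500
  i=1: min(500*4^1, 113120) = 2000
  i=2: min(500*4^2, 113120) = 8000
  i=3: min(500*4^3, 113120) = 32000
  i=4: min(500*4^4, 113120) = 113120
  i=5: min(500*4^5, 113120) = 113120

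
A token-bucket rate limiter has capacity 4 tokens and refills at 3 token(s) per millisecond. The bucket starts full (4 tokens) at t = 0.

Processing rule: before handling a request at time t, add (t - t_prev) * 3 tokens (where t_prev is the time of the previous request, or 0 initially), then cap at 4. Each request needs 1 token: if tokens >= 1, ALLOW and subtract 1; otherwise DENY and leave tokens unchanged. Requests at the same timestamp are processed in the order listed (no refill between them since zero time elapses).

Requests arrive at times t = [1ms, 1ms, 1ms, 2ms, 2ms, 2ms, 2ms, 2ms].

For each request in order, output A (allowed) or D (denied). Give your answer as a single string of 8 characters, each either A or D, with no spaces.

Simulating step by step:
  req#1 t=1ms: ALLOW
  req#2 t=1ms: ALLOW
  req#3 t=1ms: ALLOW
  req#4 t=2ms: ALLOW
  req#5 t=2ms: ALLOW
  req#6 t=2ms: ALLOW
  req#7 t=2ms: ALLOW
  req#8 t=2ms: DENY

Answer: AAAAAAAD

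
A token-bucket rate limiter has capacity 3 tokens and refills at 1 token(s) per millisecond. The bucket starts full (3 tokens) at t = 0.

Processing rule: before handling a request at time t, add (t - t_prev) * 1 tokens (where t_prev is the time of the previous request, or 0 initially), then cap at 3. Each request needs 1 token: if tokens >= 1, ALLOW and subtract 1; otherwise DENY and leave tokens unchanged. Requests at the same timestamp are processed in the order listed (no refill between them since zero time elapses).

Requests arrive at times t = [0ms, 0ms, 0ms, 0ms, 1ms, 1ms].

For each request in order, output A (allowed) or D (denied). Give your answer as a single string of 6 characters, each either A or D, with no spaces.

Simulating step by step:
  req#1 t=0ms: ALLOW
  req#2 t=0ms: ALLOW
  req#3 t=0ms: ALLOW
  req#4 t=0ms: DENY
  req#5 t=1ms: ALLOW
  req#6 t=1ms: DENY

Answer: AAADAD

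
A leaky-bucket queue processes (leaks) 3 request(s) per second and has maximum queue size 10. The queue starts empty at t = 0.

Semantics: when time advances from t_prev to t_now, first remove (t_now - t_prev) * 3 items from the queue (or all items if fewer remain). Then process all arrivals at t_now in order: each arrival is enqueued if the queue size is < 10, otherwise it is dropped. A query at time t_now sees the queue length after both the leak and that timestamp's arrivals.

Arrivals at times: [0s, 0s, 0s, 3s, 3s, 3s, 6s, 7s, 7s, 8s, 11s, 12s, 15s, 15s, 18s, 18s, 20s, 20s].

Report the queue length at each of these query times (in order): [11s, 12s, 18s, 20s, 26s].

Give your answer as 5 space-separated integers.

Answer: 1 1 2 2 0

Derivation:
Queue lengths at query times:
  query t=11s: backlog = 1
  query t=12s: backlog = 1
  query t=18s: backlog = 2
  query t=20s: backlog = 2
  query t=26s: backlog = 0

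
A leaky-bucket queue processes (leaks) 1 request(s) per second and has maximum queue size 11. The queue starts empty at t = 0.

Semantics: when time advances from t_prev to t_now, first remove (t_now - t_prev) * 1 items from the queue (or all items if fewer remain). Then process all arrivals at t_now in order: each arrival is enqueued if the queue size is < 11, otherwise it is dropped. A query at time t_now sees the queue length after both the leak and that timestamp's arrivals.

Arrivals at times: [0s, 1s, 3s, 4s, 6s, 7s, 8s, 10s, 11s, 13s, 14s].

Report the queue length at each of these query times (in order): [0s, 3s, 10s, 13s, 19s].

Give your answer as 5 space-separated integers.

Queue lengths at query times:
  query t=0s: backlog = 1
  query t=3s: backlog = 1
  query t=10s: backlog = 1
  query t=13s: backlog = 1
  query t=19s: backlog = 0

Answer: 1 1 1 1 0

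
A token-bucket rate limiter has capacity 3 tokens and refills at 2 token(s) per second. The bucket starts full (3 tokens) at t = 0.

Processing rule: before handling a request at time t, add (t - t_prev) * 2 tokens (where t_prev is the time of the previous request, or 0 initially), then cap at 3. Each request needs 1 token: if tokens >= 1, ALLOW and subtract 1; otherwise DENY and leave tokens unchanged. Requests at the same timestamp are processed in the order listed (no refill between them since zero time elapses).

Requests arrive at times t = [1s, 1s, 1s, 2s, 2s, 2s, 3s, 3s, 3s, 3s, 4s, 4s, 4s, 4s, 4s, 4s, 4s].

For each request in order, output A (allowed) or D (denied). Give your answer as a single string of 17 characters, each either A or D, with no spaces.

Answer: AAAAADAADDAADDDDD

Derivation:
Simulating step by step:
  req#1 t=1s: ALLOW
  req#2 t=1s: ALLOW
  req#3 t=1s: ALLOW
  req#4 t=2s: ALLOW
  req#5 t=2s: ALLOW
  req#6 t=2s: DENY
  req#7 t=3s: ALLOW
  req#8 t=3s: ALLOW
  req#9 t=3s: DENY
  req#10 t=3s: DENY
  req#11 t=4s: ALLOW
  req#12 t=4s: ALLOW
  req#13 t=4s: DENY
  req#14 t=4s: DENY
  req#15 t=4s: DENY
  req#16 t=4s: DENY
  req#17 t=4s: DENY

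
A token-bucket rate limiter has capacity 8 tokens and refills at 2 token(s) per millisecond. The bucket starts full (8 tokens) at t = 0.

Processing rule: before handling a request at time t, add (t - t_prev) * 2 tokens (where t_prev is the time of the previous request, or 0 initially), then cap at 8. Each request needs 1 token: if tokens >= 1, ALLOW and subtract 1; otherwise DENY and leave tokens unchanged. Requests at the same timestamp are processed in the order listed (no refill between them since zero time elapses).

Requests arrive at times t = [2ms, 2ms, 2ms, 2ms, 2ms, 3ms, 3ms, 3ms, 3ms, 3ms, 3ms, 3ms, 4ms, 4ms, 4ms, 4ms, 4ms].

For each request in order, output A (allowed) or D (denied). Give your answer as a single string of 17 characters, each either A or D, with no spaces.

Answer: AAAAAAAAAADDAADDD

Derivation:
Simulating step by step:
  req#1 t=2ms: ALLOW
  req#2 t=2ms: ALLOW
  req#3 t=2ms: ALLOW
  req#4 t=2ms: ALLOW
  req#5 t=2ms: ALLOW
  req#6 t=3ms: ALLOW
  req#7 t=3ms: ALLOW
  req#8 t=3ms: ALLOW
  req#9 t=3ms: ALLOW
  req#10 t=3ms: ALLOW
  req#11 t=3ms: DENY
  req#12 t=3ms: DENY
  req#13 t=4ms: ALLOW
  req#14 t=4ms: ALLOW
  req#15 t=4ms: DENY
  req#16 t=4ms: DENY
  req#17 t=4ms: DENY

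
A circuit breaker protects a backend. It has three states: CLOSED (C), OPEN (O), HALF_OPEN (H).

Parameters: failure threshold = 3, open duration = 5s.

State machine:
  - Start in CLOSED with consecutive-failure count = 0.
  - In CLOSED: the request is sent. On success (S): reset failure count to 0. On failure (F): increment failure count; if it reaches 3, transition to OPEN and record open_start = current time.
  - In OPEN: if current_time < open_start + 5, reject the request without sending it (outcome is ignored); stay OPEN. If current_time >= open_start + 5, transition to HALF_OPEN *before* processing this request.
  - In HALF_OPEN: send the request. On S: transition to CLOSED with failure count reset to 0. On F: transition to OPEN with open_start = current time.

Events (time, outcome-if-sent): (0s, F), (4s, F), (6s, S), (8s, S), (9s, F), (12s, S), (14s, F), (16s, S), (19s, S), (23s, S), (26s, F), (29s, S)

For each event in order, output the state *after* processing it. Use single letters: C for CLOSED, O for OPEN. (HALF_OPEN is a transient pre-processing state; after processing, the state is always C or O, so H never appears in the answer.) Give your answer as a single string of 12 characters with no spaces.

State after each event:
  event#1 t=0s outcome=F: state=CLOSED
  event#2 t=4s outcome=F: state=CLOSED
  event#3 t=6s outcome=S: state=CLOSED
  event#4 t=8s outcome=S: state=CLOSED
  event#5 t=9s outcome=F: state=CLOSED
  event#6 t=12s outcome=S: state=CLOSED
  event#7 t=14s outcome=F: state=CLOSED
  event#8 t=16s outcome=S: state=CLOSED
  event#9 t=19s outcome=S: state=CLOSED
  event#10 t=23s outcome=S: state=CLOSED
  event#11 t=26s outcome=F: state=CLOSED
  event#12 t=29s outcome=S: state=CLOSED

Answer: CCCCCCCCCCCC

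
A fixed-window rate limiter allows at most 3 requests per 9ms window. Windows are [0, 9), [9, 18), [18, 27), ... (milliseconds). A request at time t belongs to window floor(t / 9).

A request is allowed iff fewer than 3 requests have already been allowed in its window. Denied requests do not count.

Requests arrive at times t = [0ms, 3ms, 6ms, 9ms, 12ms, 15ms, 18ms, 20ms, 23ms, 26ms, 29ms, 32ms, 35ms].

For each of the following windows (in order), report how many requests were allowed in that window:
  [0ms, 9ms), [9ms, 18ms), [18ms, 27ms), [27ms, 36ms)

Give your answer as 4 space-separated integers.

Processing requests:
  req#1 t=0ms (window 0): ALLOW
  req#2 t=3ms (window 0): ALLOW
  req#3 t=6ms (window 0): ALLOW
  req#4 t=9ms (window 1): ALLOW
  req#5 t=12ms (window 1): ALLOW
  req#6 t=15ms (window 1): ALLOW
  req#7 t=18ms (window 2): ALLOW
  req#8 t=20ms (window 2): ALLOW
  req#9 t=23ms (window 2): ALLOW
  req#10 t=26ms (window 2): DENY
  req#11 t=29ms (window 3): ALLOW
  req#12 t=32ms (window 3): ALLOW
  req#13 t=35ms (window 3): ALLOW

Allowed counts by window: 3 3 3 3

Answer: 3 3 3 3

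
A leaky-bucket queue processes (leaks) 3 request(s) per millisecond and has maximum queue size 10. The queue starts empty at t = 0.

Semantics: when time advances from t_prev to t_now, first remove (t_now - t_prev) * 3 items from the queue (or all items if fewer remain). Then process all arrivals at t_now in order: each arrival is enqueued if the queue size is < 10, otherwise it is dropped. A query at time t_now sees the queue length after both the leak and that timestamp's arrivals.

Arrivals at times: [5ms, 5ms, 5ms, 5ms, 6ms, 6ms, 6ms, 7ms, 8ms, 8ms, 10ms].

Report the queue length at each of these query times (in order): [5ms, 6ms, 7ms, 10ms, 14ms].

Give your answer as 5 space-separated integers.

Answer: 4 4 2 1 0

Derivation:
Queue lengths at query times:
  query t=5ms: backlog = 4
  query t=6ms: backlog = 4
  query t=7ms: backlog = 2
  query t=10ms: backlog = 1
  query t=14ms: backlog = 0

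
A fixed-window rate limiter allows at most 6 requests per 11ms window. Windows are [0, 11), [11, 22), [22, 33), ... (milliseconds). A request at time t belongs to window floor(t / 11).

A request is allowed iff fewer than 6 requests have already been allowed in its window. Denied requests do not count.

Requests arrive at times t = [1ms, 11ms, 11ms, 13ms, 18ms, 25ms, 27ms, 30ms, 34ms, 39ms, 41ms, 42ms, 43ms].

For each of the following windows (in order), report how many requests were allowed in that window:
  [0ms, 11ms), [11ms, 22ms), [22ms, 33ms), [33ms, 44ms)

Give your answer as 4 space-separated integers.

Answer: 1 4 3 5

Derivation:
Processing requests:
  req#1 t=1ms (window 0): ALLOW
  req#2 t=11ms (window 1): ALLOW
  req#3 t=11ms (window 1): ALLOW
  req#4 t=13ms (window 1): ALLOW
  req#5 t=18ms (window 1): ALLOW
  req#6 t=25ms (window 2): ALLOW
  req#7 t=27ms (window 2): ALLOW
  req#8 t=30ms (window 2): ALLOW
  req#9 t=34ms (window 3): ALLOW
  req#10 t=39ms (window 3): ALLOW
  req#11 t=41ms (window 3): ALLOW
  req#12 t=42ms (window 3): ALLOW
  req#13 t=43ms (window 3): ALLOW

Allowed counts by window: 1 4 3 5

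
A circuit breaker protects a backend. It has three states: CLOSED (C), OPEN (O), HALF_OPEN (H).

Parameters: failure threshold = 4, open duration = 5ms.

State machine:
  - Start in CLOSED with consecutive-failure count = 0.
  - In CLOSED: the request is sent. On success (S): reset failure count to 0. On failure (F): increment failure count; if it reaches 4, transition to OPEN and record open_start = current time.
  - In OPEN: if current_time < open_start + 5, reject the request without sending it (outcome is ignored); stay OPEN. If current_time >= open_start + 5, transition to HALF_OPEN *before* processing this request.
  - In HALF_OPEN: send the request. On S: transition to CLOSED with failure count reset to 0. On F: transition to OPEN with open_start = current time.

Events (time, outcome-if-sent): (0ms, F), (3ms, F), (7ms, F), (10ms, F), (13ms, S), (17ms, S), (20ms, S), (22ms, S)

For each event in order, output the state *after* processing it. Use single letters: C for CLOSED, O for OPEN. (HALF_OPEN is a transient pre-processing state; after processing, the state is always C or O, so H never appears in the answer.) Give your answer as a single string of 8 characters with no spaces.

State after each event:
  event#1 t=0ms outcome=F: state=CLOSED
  event#2 t=3ms outcome=F: state=CLOSED
  event#3 t=7ms outcome=F: state=CLOSED
  event#4 t=10ms outcome=F: state=OPEN
  event#5 t=13ms outcome=S: state=OPEN
  event#6 t=17ms outcome=S: state=CLOSED
  event#7 t=20ms outcome=S: state=CLOSED
  event#8 t=22ms outcome=S: state=CLOSED

Answer: CCCOOCCC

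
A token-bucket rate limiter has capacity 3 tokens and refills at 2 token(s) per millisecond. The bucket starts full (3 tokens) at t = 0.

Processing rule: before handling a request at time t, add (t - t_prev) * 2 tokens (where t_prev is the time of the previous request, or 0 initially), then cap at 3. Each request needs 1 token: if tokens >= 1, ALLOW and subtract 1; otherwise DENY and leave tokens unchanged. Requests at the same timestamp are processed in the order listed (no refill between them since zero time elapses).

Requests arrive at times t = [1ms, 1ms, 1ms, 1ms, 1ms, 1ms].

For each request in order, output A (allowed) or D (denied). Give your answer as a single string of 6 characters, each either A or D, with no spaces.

Answer: AAADDD

Derivation:
Simulating step by step:
  req#1 t=1ms: ALLOW
  req#2 t=1ms: ALLOW
  req#3 t=1ms: ALLOW
  req#4 t=1ms: DENY
  req#5 t=1ms: DENY
  req#6 t=1ms: DENY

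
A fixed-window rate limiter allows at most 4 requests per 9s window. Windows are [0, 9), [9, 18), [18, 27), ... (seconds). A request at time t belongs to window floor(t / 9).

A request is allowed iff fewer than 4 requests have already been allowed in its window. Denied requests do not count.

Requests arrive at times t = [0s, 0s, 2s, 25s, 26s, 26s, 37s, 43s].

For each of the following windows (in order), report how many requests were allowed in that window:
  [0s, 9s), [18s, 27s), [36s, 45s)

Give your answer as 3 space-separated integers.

Answer: 3 3 2

Derivation:
Processing requests:
  req#1 t=0s (window 0): ALLOW
  req#2 t=0s (window 0): ALLOW
  req#3 t=2s (window 0): ALLOW
  req#4 t=25s (window 2): ALLOW
  req#5 t=26s (window 2): ALLOW
  req#6 t=26s (window 2): ALLOW
  req#7 t=37s (window 4): ALLOW
  req#8 t=43s (window 4): ALLOW

Allowed counts by window: 3 3 2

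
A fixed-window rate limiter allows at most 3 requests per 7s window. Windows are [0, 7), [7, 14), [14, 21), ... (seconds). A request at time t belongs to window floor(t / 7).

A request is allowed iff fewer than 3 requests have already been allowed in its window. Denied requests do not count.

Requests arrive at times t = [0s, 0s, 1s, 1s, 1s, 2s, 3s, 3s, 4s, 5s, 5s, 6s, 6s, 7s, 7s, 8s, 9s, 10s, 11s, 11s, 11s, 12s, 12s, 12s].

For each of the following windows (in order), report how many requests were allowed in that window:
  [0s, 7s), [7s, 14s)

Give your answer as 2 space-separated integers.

Processing requests:
  req#1 t=0s (window 0): ALLOW
  req#2 t=0s (window 0): ALLOW
  req#3 t=1s (window 0): ALLOW
  req#4 t=1s (window 0): DENY
  req#5 t=1s (window 0): DENY
  req#6 t=2s (window 0): DENY
  req#7 t=3s (window 0): DENY
  req#8 t=3s (window 0): DENY
  req#9 t=4s (window 0): DENY
  req#10 t=5s (window 0): DENY
  req#11 t=5s (window 0): DENY
  req#12 t=6s (window 0): DENY
  req#13 t=6s (window 0): DENY
  req#14 t=7s (window 1): ALLOW
  req#15 t=7s (window 1): ALLOW
  req#16 t=8s (window 1): ALLOW
  req#17 t=9s (window 1): DENY
  req#18 t=10s (window 1): DENY
  req#19 t=11s (window 1): DENY
  req#20 t=11s (window 1): DENY
  req#21 t=11s (window 1): DENY
  req#22 t=12s (window 1): DENY
  req#23 t=12s (window 1): DENY
  req#24 t=12s (window 1): DENY

Allowed counts by window: 3 3

Answer: 3 3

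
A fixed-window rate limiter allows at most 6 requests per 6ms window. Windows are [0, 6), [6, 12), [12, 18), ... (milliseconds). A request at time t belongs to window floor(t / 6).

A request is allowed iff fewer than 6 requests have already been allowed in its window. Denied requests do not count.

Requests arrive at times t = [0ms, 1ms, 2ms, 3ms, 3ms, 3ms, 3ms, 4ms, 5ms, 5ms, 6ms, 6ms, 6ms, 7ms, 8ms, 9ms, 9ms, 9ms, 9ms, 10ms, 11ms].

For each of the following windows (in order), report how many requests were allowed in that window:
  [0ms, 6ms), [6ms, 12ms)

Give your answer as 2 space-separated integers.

Answer: 6 6

Derivation:
Processing requests:
  req#1 t=0ms (window 0): ALLOW
  req#2 t=1ms (window 0): ALLOW
  req#3 t=2ms (window 0): ALLOW
  req#4 t=3ms (window 0): ALLOW
  req#5 t=3ms (window 0): ALLOW
  req#6 t=3ms (window 0): ALLOW
  req#7 t=3ms (window 0): DENY
  req#8 t=4ms (window 0): DENY
  req#9 t=5ms (window 0): DENY
  req#10 t=5ms (window 0): DENY
  req#11 t=6ms (window 1): ALLOW
  req#12 t=6ms (window 1): ALLOW
  req#13 t=6ms (window 1): ALLOW
  req#14 t=7ms (window 1): ALLOW
  req#15 t=8ms (window 1): ALLOW
  req#16 t=9ms (window 1): ALLOW
  req#17 t=9ms (window 1): DENY
  req#18 t=9ms (window 1): DENY
  req#19 t=9ms (window 1): DENY
  req#20 t=10ms (window 1): DENY
  req#21 t=11ms (window 1): DENY

Allowed counts by window: 6 6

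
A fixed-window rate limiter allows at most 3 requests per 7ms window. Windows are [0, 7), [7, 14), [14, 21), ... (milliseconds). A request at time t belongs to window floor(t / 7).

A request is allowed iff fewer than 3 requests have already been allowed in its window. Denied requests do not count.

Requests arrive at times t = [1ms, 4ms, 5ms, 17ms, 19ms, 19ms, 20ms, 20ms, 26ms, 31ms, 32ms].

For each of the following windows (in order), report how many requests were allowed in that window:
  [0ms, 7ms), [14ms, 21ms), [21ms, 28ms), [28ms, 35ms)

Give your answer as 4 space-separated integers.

Processing requests:
  req#1 t=1ms (window 0): ALLOW
  req#2 t=4ms (window 0): ALLOW
  req#3 t=5ms (window 0): ALLOW
  req#4 t=17ms (window 2): ALLOW
  req#5 t=19ms (window 2): ALLOW
  req#6 t=19ms (window 2): ALLOW
  req#7 t=20ms (window 2): DENY
  req#8 t=20ms (window 2): DENY
  req#9 t=26ms (window 3): ALLOW
  req#10 t=31ms (window 4): ALLOW
  req#11 t=32ms (window 4): ALLOW

Allowed counts by window: 3 3 1 2

Answer: 3 3 1 2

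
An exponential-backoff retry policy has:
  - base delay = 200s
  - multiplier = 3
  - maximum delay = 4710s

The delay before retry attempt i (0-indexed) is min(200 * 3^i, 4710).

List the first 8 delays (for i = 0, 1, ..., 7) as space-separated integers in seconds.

Answer: 200 600 1800 4710 4710 4710 4710 4710

Derivation:
Computing each delay:
  i=0: min(200*3^0, 4710) = 200
  i=1: min(200*3^1, 4710) = 600
  i=2: min(200*3^2, 4710) = 1800
  i=3: min(200*3^3, 4710) = 4710
  i=4: min(200*3^4, 4710) = 4710
  i=5: min(200*3^5, 4710) = 4710
  i=6: min(200*3^6, 4710) = 4710
  i=7: min(200*3^7, 4710) = 4710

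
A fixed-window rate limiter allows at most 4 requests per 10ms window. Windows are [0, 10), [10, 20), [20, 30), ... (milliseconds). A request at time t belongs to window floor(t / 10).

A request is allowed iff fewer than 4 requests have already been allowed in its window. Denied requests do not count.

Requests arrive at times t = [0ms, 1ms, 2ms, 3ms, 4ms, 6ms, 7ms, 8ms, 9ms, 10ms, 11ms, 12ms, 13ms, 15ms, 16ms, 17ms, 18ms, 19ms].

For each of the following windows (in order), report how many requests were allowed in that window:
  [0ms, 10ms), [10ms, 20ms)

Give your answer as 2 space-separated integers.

Processing requests:
  req#1 t=0ms (window 0): ALLOW
  req#2 t=1ms (window 0): ALLOW
  req#3 t=2ms (window 0): ALLOW
  req#4 t=3ms (window 0): ALLOW
  req#5 t=4ms (window 0): DENY
  req#6 t=6ms (window 0): DENY
  req#7 t=7ms (window 0): DENY
  req#8 t=8ms (window 0): DENY
  req#9 t=9ms (window 0): DENY
  req#10 t=10ms (window 1): ALLOW
  req#11 t=11ms (window 1): ALLOW
  req#12 t=12ms (window 1): ALLOW
  req#13 t=13ms (window 1): ALLOW
  req#14 t=15ms (window 1): DENY
  req#15 t=16ms (window 1): DENY
  req#16 t=17ms (window 1): DENY
  req#17 t=18ms (window 1): DENY
  req#18 t=19ms (window 1): DENY

Allowed counts by window: 4 4

Answer: 4 4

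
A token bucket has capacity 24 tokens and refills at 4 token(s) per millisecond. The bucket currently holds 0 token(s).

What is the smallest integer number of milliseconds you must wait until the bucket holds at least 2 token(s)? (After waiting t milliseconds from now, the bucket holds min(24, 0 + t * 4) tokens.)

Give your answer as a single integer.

Answer: 1

Derivation:
Need 0 + t * 4 >= 2, so t >= 2/4.
Smallest integer t = ceil(2/4) = 1.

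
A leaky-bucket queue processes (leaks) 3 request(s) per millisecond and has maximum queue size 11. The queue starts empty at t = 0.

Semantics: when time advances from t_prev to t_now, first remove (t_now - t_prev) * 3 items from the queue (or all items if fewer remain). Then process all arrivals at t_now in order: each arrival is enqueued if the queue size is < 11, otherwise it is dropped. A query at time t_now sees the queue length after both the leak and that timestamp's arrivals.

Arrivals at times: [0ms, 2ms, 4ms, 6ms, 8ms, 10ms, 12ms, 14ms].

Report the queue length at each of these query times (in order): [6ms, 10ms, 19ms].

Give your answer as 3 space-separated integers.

Answer: 1 1 0

Derivation:
Queue lengths at query times:
  query t=6ms: backlog = 1
  query t=10ms: backlog = 1
  query t=19ms: backlog = 0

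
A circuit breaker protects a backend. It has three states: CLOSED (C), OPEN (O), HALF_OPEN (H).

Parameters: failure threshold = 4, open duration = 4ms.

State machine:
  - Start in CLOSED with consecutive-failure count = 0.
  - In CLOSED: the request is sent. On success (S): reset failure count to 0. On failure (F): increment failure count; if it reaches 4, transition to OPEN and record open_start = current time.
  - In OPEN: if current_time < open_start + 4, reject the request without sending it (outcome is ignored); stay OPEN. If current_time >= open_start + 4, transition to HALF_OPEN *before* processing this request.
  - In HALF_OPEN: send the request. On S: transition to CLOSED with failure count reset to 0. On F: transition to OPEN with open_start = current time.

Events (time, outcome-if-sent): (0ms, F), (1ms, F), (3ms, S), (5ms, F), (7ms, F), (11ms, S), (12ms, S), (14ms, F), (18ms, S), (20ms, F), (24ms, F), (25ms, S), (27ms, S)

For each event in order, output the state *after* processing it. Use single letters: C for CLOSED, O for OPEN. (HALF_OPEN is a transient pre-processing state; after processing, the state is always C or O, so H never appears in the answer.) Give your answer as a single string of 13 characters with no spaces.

State after each event:
  event#1 t=0ms outcome=F: state=CLOSED
  event#2 t=1ms outcome=F: state=CLOSED
  event#3 t=3ms outcome=S: state=CLOSED
  event#4 t=5ms outcome=F: state=CLOSED
  event#5 t=7ms outcome=F: state=CLOSED
  event#6 t=11ms outcome=S: state=CLOSED
  event#7 t=12ms outcome=S: state=CLOSED
  event#8 t=14ms outcome=F: state=CLOSED
  event#9 t=18ms outcome=S: state=CLOSED
  event#10 t=20ms outcome=F: state=CLOSED
  event#11 t=24ms outcome=F: state=CLOSED
  event#12 t=25ms outcome=S: state=CLOSED
  event#13 t=27ms outcome=S: state=CLOSED

Answer: CCCCCCCCCCCCC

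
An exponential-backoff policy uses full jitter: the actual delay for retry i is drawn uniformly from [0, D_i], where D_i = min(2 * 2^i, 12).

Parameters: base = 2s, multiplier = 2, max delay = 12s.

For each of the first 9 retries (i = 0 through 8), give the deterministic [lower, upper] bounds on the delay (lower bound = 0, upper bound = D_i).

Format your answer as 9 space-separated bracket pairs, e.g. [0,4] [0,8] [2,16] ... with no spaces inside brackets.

Answer: [0,2] [0,4] [0,8] [0,12] [0,12] [0,12] [0,12] [0,12] [0,12]

Derivation:
Computing bounds per retry:
  i=0: D_i=min(2*2^0,12)=2, bounds=[0,2]
  i=1: D_i=min(2*2^1,12)=4, bounds=[0,4]
  i=2: D_i=min(2*2^2,12)=8, bounds=[0,8]
  i=3: D_i=min(2*2^3,12)=12, bounds=[0,12]
  i=4: D_i=min(2*2^4,12)=12, bounds=[0,12]
  i=5: D_i=min(2*2^5,12)=12, bounds=[0,12]
  i=6: D_i=min(2*2^6,12)=12, bounds=[0,12]
  i=7: D_i=min(2*2^7,12)=12, bounds=[0,12]
  i=8: D_i=min(2*2^8,12)=12, bounds=[0,12]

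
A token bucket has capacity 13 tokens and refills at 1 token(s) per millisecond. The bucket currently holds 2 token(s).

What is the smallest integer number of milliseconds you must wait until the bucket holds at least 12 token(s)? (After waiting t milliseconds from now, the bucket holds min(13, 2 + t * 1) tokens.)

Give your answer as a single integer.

Need 2 + t * 1 >= 12, so t >= 10/1.
Smallest integer t = ceil(10/1) = 10.

Answer: 10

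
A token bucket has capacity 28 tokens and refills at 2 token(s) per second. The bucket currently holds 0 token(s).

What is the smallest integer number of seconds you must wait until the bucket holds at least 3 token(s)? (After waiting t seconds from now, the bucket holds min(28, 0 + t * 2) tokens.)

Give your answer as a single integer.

Answer: 2

Derivation:
Need 0 + t * 2 >= 3, so t >= 3/2.
Smallest integer t = ceil(3/2) = 2.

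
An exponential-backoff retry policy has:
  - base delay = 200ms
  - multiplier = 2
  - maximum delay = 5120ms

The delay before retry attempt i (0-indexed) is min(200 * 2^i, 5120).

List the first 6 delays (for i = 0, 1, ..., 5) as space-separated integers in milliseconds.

Computing each delay:
  i=0: min(200*2^0, 5120) = 200
  i=1: min(200*2^1, 5120) = 400
  i=2: min(200*2^2, 5120) = 800
  i=3: min(200*2^3, 5120) = 1600
  i=4: min(200*2^4, 5120) = 3200
  i=5: min(200*2^5, 5120) = 5120

Answer: 200 400 800 1600 3200 5120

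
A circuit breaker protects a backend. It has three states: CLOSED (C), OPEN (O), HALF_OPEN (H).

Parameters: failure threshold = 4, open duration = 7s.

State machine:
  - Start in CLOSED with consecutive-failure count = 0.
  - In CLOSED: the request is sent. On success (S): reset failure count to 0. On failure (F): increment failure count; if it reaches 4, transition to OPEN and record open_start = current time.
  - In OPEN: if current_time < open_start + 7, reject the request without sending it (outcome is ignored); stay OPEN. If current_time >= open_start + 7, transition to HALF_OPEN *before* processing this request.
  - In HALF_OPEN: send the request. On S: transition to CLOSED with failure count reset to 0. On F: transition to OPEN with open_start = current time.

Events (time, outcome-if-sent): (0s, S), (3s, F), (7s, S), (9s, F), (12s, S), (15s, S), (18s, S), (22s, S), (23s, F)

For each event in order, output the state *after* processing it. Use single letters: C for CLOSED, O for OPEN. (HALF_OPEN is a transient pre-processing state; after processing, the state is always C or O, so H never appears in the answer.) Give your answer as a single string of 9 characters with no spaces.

Answer: CCCCCCCCC

Derivation:
State after each event:
  event#1 t=0s outcome=S: state=CLOSED
  event#2 t=3s outcome=F: state=CLOSED
  event#3 t=7s outcome=S: state=CLOSED
  event#4 t=9s outcome=F: state=CLOSED
  event#5 t=12s outcome=S: state=CLOSED
  event#6 t=15s outcome=S: state=CLOSED
  event#7 t=18s outcome=S: state=CLOSED
  event#8 t=22s outcome=S: state=CLOSED
  event#9 t=23s outcome=F: state=CLOSED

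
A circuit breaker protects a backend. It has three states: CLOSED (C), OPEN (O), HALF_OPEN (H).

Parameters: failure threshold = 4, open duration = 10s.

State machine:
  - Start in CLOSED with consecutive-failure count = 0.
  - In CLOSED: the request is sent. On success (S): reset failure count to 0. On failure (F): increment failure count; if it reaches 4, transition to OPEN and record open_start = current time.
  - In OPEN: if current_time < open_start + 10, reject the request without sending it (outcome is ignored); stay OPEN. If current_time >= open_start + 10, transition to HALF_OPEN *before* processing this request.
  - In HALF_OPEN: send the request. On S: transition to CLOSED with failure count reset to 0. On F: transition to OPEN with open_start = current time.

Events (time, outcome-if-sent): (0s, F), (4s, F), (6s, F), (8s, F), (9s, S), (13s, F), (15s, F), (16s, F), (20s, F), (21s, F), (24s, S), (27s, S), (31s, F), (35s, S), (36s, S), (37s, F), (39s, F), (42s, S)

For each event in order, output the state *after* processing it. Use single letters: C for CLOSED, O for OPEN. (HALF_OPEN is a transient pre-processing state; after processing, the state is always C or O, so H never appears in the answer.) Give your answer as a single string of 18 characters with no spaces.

State after each event:
  event#1 t=0s outcome=F: state=CLOSED
  event#2 t=4s outcome=F: state=CLOSED
  event#3 t=6s outcome=F: state=CLOSED
  event#4 t=8s outcome=F: state=OPEN
  event#5 t=9s outcome=S: state=OPEN
  event#6 t=13s outcome=F: state=OPEN
  event#7 t=15s outcome=F: state=OPEN
  event#8 t=16s outcome=F: state=OPEN
  event#9 t=20s outcome=F: state=OPEN
  event#10 t=21s outcome=F: state=OPEN
  event#11 t=24s outcome=S: state=OPEN
  event#12 t=27s outcome=S: state=OPEN
  event#13 t=31s outcome=F: state=OPEN
  event#14 t=35s outcome=S: state=OPEN
  event#15 t=36s outcome=S: state=OPEN
  event#16 t=37s outcome=F: state=OPEN
  event#17 t=39s outcome=F: state=OPEN
  event#18 t=42s outcome=S: state=CLOSED

Answer: CCCOOOOOOOOOOOOOOC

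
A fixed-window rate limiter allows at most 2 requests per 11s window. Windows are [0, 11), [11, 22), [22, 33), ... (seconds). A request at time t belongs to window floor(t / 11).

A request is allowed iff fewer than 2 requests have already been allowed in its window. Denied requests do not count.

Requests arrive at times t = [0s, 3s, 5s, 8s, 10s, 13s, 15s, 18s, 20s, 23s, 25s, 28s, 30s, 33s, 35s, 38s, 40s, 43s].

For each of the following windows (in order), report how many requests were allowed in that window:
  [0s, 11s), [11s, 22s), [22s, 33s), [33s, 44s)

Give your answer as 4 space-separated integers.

Processing requests:
  req#1 t=0s (window 0): ALLOW
  req#2 t=3s (window 0): ALLOW
  req#3 t=5s (window 0): DENY
  req#4 t=8s (window 0): DENY
  req#5 t=10s (window 0): DENY
  req#6 t=13s (window 1): ALLOW
  req#7 t=15s (window 1): ALLOW
  req#8 t=18s (window 1): DENY
  req#9 t=20s (window 1): DENY
  req#10 t=23s (window 2): ALLOW
  req#11 t=25s (window 2): ALLOW
  req#12 t=28s (window 2): DENY
  req#13 t=30s (window 2): DENY
  req#14 t=33s (window 3): ALLOW
  req#15 t=35s (window 3): ALLOW
  req#16 t=38s (window 3): DENY
  req#17 t=40s (window 3): DENY
  req#18 t=43s (window 3): DENY

Allowed counts by window: 2 2 2 2

Answer: 2 2 2 2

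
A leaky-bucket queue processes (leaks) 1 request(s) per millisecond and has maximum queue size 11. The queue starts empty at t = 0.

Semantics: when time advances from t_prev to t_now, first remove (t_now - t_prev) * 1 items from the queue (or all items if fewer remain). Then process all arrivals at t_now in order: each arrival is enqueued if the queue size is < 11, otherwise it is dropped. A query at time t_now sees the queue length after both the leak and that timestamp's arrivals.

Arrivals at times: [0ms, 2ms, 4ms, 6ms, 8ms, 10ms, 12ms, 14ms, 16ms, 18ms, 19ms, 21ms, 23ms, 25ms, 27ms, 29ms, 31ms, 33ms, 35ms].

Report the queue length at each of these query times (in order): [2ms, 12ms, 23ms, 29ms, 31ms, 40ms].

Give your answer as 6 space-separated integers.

Answer: 1 1 1 1 1 0

Derivation:
Queue lengths at query times:
  query t=2ms: backlog = 1
  query t=12ms: backlog = 1
  query t=23ms: backlog = 1
  query t=29ms: backlog = 1
  query t=31ms: backlog = 1
  query t=40ms: backlog = 0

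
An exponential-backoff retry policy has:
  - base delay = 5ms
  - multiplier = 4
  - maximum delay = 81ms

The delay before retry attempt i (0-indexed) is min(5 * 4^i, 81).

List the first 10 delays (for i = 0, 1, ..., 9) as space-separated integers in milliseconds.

Answer: 5 20 80 81 81 81 81 81 81 81

Derivation:
Computing each delay:
  i=0: min(5*4^0, 81) = 5
  i=1: min(5*4^1, 81) = 20
  i=2: min(5*4^2, 81) = 80
  i=3: min(5*4^3, 81) = 81
  i=4: min(5*4^4, 81) = 81
  i=5: min(5*4^5, 81) = 81
  i=6: min(5*4^6, 81) = 81
  i=7: min(5*4^7, 81) = 81
  i=8: min(5*4^8, 81) = 81
  i=9: min(5*4^9, 81) = 81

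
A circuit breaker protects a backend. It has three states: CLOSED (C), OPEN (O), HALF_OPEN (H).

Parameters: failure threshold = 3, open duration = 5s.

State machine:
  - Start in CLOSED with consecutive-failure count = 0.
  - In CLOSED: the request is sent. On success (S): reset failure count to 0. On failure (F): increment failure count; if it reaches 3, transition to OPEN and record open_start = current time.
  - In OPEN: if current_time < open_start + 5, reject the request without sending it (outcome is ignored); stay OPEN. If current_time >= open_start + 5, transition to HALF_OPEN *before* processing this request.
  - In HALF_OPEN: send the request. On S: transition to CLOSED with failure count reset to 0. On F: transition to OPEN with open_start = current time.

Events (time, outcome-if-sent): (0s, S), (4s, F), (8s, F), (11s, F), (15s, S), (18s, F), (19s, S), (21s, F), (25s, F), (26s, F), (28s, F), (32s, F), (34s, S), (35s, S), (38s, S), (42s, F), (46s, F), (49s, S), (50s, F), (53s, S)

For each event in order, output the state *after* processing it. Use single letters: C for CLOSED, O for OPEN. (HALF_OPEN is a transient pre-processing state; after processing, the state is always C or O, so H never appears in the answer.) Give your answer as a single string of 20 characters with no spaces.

State after each event:
  event#1 t=0s outcome=S: state=CLOSED
  event#2 t=4s outcome=F: state=CLOSED
  event#3 t=8s outcome=F: state=CLOSED
  event#4 t=11s outcome=F: state=OPEN
  event#5 t=15s outcome=S: state=OPEN
  event#6 t=18s outcome=F: state=OPEN
  event#7 t=19s outcome=S: state=OPEN
  event#8 t=21s outcome=F: state=OPEN
  event#9 t=25s outcome=F: state=OPEN
  event#10 t=26s outcome=F: state=OPEN
  event#11 t=28s outcome=F: state=OPEN
  event#12 t=32s outcome=F: state=OPEN
  event#13 t=34s outcome=S: state=OPEN
  event#14 t=35s outcome=S: state=OPEN
  event#15 t=38s outcome=S: state=CLOSED
  event#16 t=42s outcome=F: state=CLOSED
  event#17 t=46s outcome=F: state=CLOSED
  event#18 t=49s outcome=S: state=CLOSED
  event#19 t=50s outcome=F: state=CLOSED
  event#20 t=53s outcome=S: state=CLOSED

Answer: CCCOOOOOOOOOOOCCCCCC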